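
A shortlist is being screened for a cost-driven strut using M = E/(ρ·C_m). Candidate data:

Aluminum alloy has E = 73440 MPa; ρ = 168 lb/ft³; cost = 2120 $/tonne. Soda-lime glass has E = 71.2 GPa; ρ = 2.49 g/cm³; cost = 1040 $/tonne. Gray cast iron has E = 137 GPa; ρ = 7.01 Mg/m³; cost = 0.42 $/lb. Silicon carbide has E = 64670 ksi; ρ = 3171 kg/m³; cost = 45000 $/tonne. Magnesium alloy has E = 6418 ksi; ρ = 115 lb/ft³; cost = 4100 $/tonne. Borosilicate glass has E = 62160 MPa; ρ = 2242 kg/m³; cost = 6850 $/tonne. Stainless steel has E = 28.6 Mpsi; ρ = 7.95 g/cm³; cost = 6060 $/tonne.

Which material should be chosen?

soda-lime glass

Putting every candidate on a common basis:
  aluminum alloy: E = 73.44 GPa, ρ = 2691 kg/m³, cost = 2.120 $/kg
  soda-lime glass: E = 71.20 GPa, ρ = 2490 kg/m³, cost = 1.040 $/kg
  gray cast iron: E = 137.0 GPa, ρ = 7010 kg/m³, cost = 0.9259 $/kg
  silicon carbide: E = 445.9 GPa, ρ = 3171 kg/m³, cost = 45.00 $/kg
  magnesium alloy: E = 44.25 GPa, ρ = 1842 kg/m³, cost = 4.100 $/kg
  borosilicate glass: E = 62.16 GPa, ρ = 2242 kg/m³, cost = 6.850 $/kg
  stainless steel: E = 197.2 GPa, ρ = 7950 kg/m³, cost = 6.060 $/kg
  soda-lime glass: M = 27.5 MN·m per $
  gray cast iron: M = 21.1 MN·m per $
  aluminum alloy: M = 12.9 MN·m per $
  magnesium alloy: M = 5.86 MN·m per $
  stainless steel: M = 4.09 MN·m per $
  borosilicate glass: M = 4.05 MN·m per $
  silicon carbide: M = 3.12 MN·m per $
Soda-lime glass has the largest M.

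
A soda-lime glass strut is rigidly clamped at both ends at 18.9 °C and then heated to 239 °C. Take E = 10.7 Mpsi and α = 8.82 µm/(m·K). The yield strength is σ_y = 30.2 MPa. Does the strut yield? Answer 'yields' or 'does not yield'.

E = 10.7 Mpsi = 73.77 GPa.
ΔT = 220.1 K. Constrained thermal stress σ = E·α·ΔT = 73.77×10³ MPa × 8.82×10⁻⁶ × 220.1 = 143 MPa (compressive).
Compare to σ_y = 30.2 MPa: σ ≥ σ_y, so it yields.

yields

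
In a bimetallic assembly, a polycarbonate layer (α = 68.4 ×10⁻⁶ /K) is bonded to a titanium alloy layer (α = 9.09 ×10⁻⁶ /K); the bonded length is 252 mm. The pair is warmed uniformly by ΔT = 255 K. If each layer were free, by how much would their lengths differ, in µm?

Δα = |68.4 − 9.09|×10⁻⁶/K = 59.3×10⁻⁶/K.
ΔL_mismatch = Δα·L·ΔT = 59.3×10⁻⁶ × 252.0 mm × 255.0 K = 3810 µm.

3810 µm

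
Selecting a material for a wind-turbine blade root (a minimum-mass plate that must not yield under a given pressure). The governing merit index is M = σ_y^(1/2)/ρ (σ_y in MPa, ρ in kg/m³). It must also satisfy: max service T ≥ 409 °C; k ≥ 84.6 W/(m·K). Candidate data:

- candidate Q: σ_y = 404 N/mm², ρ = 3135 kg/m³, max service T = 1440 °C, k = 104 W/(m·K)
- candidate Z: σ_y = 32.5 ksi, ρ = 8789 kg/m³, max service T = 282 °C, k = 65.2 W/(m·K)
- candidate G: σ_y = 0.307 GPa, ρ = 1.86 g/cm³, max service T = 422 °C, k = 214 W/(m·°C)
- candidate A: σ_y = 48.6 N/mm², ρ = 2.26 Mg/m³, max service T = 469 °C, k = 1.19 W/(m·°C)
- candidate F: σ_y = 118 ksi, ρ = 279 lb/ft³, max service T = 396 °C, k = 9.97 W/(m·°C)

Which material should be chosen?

Screen on constraints: max service T ≥ 409 °C; k ≥ 84.6 W/(m·K). Survivors: candidate Q, candidate G.
In SI units:
  candidate Q: σ_y = 404.0 MPa, ρ = 3135 kg/m³
  candidate G: σ_y = 307.0 MPa, ρ = 1860 kg/m³
  candidate G: M = 9.42×10⁻³
  candidate Q: M = 6.41×10⁻³
Candidate G has the largest M.

candidate G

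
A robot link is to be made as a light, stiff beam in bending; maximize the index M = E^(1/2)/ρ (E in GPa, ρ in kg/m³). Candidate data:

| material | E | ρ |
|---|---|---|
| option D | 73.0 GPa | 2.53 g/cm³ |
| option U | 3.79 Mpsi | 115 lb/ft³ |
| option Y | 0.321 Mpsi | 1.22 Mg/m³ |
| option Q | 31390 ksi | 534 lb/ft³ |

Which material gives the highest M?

Convert each candidate to consistent units, then evaluate M:
  option D: E = 73.00 GPa, ρ = 2530 kg/m³
  option U: E = 26.13 GPa, ρ = 1842 kg/m³
  option Y: E = 2.213 GPa, ρ = 1220 kg/m³
  option Q: E = 216.4 GPa, ρ = 8554 kg/m³
  option D: M = 3.38×10⁻³
  option U: M = 2.77×10⁻³
  option Q: M = 1.72×10⁻³
  option Y: M = 1.22×10⁻³
Highest index: option D.

option D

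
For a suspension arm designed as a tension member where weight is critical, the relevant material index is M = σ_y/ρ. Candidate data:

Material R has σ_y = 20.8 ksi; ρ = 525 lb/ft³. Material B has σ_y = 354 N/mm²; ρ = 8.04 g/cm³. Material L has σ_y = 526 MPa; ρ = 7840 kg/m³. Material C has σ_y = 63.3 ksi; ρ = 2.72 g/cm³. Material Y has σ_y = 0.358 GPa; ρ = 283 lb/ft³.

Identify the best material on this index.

In SI units:
  material R: σ_y = 143.4 MPa, ρ = 8410 kg/m³
  material B: σ_y = 354.0 MPa, ρ = 8040 kg/m³
  material L: σ_y = 526.0 MPa, ρ = 7840 kg/m³
  material C: σ_y = 436.4 MPa, ρ = 2720 kg/m³
  material Y: σ_y = 358.0 MPa, ρ = 4533 kg/m³
  material C: M = 160 kN·m/kg
  material Y: M = 79.0 kN·m/kg
  material L: M = 67.1 kN·m/kg
  material B: M = 44.0 kN·m/kg
  material R: M = 17.1 kN·m/kg
The maximum is for material C.

material C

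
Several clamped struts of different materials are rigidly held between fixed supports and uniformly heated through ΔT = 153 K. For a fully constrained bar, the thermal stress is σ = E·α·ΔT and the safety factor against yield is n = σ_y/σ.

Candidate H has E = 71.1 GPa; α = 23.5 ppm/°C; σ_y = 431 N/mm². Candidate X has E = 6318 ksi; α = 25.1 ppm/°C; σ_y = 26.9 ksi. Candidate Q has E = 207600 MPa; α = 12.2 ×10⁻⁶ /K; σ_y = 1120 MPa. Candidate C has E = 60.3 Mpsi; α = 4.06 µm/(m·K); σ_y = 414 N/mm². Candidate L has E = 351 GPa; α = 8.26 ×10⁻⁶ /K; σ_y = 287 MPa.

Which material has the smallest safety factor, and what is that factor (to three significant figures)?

candidate L, n = 0.647

Per material, after unit conversion:
  candidate H: E = 71.10, α = 23.5, σ_y = 431.0 → σ = 256 MPa, n = 1.69
  candidate X: E = 43.56, α = 25.1, σ_y = 185.5 → σ = 167 MPa, n = 1.11
  candidate Q: E = 207.6, α = 12.2, σ_y = 1120 → σ = 388 MPa, n = 2.89
  candidate C: E = 415.8, α = 4.06, σ_y = 414.0 → σ = 258 MPa, n = 1.60
  candidate L: E = 351.0, α = 8.26, σ_y = 287.0 → σ = 444 MPa, n = 0.647
Candidate L has the lowest safety factor, n = 0.647.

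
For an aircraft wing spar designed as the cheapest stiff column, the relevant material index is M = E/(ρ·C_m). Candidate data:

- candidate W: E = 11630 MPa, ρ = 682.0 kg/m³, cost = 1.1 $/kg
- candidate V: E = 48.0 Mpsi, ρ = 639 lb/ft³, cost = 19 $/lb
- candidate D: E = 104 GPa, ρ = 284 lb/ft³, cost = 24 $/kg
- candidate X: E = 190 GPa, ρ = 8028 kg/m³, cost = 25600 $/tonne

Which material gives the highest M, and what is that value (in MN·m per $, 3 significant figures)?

Putting every candidate on a common basis:
  candidate W: E = 11.63 GPa, ρ = 682.0 kg/m³, cost = 1.100 $/kg
  candidate V: E = 330.9 GPa, ρ = 10240 kg/m³, cost = 41.89 $/kg
  candidate D: E = 104.0 GPa, ρ = 4549 kg/m³, cost = 24.00 $/kg
  candidate X: E = 190.0 GPa, ρ = 8028 kg/m³, cost = 25.60 $/kg
  candidate W: M = 15.5 MN·m per $
  candidate D: M = 0.953 MN·m per $
  candidate X: M = 0.924 MN·m per $
  candidate V: M = 0.772 MN·m per $
Candidate W has the largest M.

candidate W, M = 15.5 MN·m per $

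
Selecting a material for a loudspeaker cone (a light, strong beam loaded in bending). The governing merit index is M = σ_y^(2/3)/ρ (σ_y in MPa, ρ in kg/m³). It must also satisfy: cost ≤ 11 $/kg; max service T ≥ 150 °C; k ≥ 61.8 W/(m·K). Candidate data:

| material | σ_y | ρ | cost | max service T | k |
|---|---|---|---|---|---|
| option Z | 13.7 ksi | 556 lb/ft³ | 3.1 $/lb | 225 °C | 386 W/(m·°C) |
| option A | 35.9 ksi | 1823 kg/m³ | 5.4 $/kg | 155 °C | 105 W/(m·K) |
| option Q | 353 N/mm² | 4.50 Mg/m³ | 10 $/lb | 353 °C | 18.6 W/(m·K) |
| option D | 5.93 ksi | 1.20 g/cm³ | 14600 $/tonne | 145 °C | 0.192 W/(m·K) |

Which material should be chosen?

Screen on constraints: cost ≤ 11 $/kg; max service T ≥ 150 °C; k ≥ 61.8 W/(m·K). Survivors: option Z, option A.
Convert each candidate to consistent units, then evaluate M:
  option Z: σ_y = 94.46 MPa, ρ = 8906 kg/m³
  option A: σ_y = 247.5 MPa, ρ = 1823 kg/m³
  option A: M = 21.6×10⁻³
  option Z: M = 2.33×10⁻³
Option A has the largest M.

option A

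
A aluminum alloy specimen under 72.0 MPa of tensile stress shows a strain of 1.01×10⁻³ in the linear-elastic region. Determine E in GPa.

E = σ/ε = 72.0 MPa / 1.01×10⁻³ = 71290 MPa = 71.3 GPa.

71.3 GPa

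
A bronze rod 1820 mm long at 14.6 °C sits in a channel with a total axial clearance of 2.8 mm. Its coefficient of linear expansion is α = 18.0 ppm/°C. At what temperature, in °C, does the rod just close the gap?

α·L₀·ΔT = 2.8 mm ⇒ ΔT = 2.8 / (18.0×10⁻⁶ × 1820.0) = 85.47 K.
T = 14.6 + 85.47 = 100.1 °C.

100 °C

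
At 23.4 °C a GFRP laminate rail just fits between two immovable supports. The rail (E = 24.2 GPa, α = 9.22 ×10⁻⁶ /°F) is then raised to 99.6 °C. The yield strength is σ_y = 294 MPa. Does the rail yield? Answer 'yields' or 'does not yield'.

α = 9.22×10⁻⁶/°F × 9/5 = 16.6×10⁻⁶/K.
ΔT = 76.20 K. Constrained thermal stress σ = E·α·ΔT = 24.20×10³ MPa × 16.6×10⁻⁶ × 76.20 = 30.6 MPa (compressive).
Compare to σ_y = 294 MPa: σ < σ_y, so it does not yield.

does not yield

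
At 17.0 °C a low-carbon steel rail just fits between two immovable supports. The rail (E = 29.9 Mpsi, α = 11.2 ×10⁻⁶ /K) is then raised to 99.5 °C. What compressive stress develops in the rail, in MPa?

E = 29.9 Mpsi = 206.2 GPa.
ΔT = 82.50 K. Constrained thermal stress σ = E·α·ΔT = 206.2×10³ MPa × 11.2×10⁻⁶ × 82.50 = 190 MPa (compressive).

190 MPa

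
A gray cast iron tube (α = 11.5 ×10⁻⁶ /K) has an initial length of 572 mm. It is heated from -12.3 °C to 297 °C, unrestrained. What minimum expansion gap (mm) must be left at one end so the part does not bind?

ΔT = 297 − (-12.3) = 309.3 K.
ΔL = α·L₀·ΔT = 11.5×10⁻⁶ × 572 mm × 309.3 K = 2.03 mm.

2.03 mm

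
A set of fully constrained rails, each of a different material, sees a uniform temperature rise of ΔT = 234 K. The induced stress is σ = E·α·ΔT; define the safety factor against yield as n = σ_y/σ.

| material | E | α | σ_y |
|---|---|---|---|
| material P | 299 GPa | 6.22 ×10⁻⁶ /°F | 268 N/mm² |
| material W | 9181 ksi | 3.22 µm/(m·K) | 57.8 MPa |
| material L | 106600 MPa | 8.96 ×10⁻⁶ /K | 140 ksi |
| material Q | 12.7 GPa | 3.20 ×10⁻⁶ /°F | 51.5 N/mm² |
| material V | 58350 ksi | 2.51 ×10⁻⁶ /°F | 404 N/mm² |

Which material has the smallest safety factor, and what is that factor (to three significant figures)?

With everything in SI (GPa, ×10⁻⁶/K, MPa):
  material P: E = 299.0, α = 11.2, σ_y = 268.0 → σ = 783 MPa, n = 0.342
  material W: E = 63.30, α = 3.22, σ_y = 57.80 → σ = 47.7 MPa, n = 1.21
  material L: E = 106.6, α = 8.96, σ_y = 965.3 → σ = 224 MPa, n = 4.32
  material Q: E = 12.70, α = 5.76, σ_y = 51.50 → σ = 17.1 MPa, n = 3.01
  material V: E = 402.3, α = 4.52, σ_y = 404.0 → σ = 425 MPa, n = 0.950
The minimum is material P at n = 0.342.

material P, n = 0.342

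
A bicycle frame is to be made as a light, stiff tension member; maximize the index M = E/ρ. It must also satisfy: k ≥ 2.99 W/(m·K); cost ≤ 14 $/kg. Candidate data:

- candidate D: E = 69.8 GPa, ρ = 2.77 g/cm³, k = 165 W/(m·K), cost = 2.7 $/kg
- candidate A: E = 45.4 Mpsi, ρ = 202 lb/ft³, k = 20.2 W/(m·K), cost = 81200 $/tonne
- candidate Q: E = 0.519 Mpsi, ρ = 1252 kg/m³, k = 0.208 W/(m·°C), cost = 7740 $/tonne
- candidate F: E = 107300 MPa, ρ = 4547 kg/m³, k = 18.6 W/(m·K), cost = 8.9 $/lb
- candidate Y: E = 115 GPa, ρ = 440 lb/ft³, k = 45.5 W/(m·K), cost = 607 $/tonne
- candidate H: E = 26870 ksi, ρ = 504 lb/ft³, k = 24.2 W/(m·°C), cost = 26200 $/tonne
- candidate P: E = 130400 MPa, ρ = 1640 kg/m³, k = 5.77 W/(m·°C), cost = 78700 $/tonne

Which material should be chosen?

Screen on constraints: k ≥ 2.99 W/(m·K); cost ≤ 14 $/kg. Survivors: candidate D, candidate Y.
Normalizing units and computing the index:
  candidate D: E = 69.80 GPa, ρ = 2770 kg/m³
  candidate Y: E = 115.0 GPa, ρ = 7048 kg/m³
  candidate D: M = 25.2 MN·m/kg
  candidate Y: M = 16.3 MN·m/kg
Highest index: candidate D.

candidate D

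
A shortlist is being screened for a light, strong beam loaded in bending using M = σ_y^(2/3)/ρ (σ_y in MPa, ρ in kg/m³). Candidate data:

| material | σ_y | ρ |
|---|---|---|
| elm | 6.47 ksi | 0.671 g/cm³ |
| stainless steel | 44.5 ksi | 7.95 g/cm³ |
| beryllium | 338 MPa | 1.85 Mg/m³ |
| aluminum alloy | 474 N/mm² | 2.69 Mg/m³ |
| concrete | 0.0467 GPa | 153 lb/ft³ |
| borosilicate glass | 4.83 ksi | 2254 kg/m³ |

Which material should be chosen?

After converting to SI:
  elm: σ_y = 44.61 MPa, ρ = 671.0 kg/m³
  stainless steel: σ_y = 306.8 MPa, ρ = 7950 kg/m³
  beryllium: σ_y = 338.0 MPa, ρ = 1850 kg/m³
  aluminum alloy: σ_y = 474.0 MPa, ρ = 2690 kg/m³
  concrete: σ_y = 46.70 MPa, ρ = 2451 kg/m³
  borosilicate glass: σ_y = 33.30 MPa, ρ = 2254 kg/m³
  beryllium: M = 26.2×10⁻³
  aluminum alloy: M = 22.6×10⁻³
  elm: M = 18.7×10⁻³
  stainless steel: M = 5.72×10⁻³
  concrete: M = 5.29×10⁻³
  borosilicate glass: M = 4.59×10⁻³
Beryllium has the largest M.

beryllium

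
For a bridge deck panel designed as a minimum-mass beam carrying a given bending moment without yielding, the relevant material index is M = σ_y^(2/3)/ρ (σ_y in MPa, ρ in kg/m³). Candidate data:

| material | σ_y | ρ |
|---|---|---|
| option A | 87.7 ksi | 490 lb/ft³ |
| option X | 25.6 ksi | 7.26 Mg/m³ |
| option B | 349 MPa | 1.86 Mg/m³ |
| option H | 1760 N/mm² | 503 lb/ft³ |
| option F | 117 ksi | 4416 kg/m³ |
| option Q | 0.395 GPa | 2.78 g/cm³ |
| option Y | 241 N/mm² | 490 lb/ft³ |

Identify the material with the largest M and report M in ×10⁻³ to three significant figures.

option B, M = 26.7×10⁻³

After converting to SI:
  option A: σ_y = 604.7 MPa, ρ = 7849 kg/m³
  option X: σ_y = 176.5 MPa, ρ = 7260 kg/m³
  option B: σ_y = 349.0 MPa, ρ = 1860 kg/m³
  option H: σ_y = 1760 MPa, ρ = 8057 kg/m³
  option F: σ_y = 806.7 MPa, ρ = 4416 kg/m³
  option Q: σ_y = 395.0 MPa, ρ = 2780 kg/m³
  option Y: σ_y = 241.0 MPa, ρ = 7849 kg/m³
  option B: M = 26.7×10⁻³
  option F: M = 19.6×10⁻³
  option Q: M = 19.4×10⁻³
  option H: M = 18.1×10⁻³
  option A: M = 9.11×10⁻³
  option Y: M = 4.93×10⁻³
  option X: M = 4.33×10⁻³
Option B has the largest M.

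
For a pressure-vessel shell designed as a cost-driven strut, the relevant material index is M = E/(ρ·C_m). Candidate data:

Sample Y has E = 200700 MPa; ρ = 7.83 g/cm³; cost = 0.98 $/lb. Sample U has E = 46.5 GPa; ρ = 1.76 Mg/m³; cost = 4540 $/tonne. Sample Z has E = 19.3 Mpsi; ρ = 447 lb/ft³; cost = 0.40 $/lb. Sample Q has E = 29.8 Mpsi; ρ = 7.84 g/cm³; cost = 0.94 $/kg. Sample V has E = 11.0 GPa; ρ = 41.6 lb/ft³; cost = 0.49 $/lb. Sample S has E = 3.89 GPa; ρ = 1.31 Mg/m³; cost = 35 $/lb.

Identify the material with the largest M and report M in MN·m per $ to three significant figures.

Normalizing units and computing the index:
  sample Y: E = 200.7 GPa, ρ = 7830 kg/m³, cost = 2.160 $/kg
  sample U: E = 46.50 GPa, ρ = 1760 kg/m³, cost = 4.540 $/kg
  sample Z: E = 133.1 GPa, ρ = 7160 kg/m³, cost = 0.8818 $/kg
  sample Q: E = 205.5 GPa, ρ = 7840 kg/m³, cost = 0.9400 $/kg
  sample V: E = 11.00 GPa, ρ = 666.4 kg/m³, cost = 1.080 $/kg
  sample S: E = 3.890 GPa, ρ = 1310 kg/m³, cost = 77.16 $/kg
  sample Q: M = 27.9 MN·m per $
  sample Z: M = 21.1 MN·m per $
  sample V: M = 15.3 MN·m per $
  sample Y: M = 11.9 MN·m per $
  sample U: M = 5.82 MN·m per $
  sample S: M = 0.0385 MN·m per $
Sample Q has the largest M.

sample Q, M = 27.9 MN·m per $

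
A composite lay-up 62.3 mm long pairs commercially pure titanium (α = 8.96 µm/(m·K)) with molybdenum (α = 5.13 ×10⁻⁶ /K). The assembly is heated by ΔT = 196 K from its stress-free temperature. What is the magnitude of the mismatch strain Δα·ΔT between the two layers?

7.51×10⁻⁴

Δα = |8.96 − 5.13|×10⁻⁶/K = 3.83×10⁻⁶/K.
Mismatch strain = Δα·ΔT = 3.83×10⁻⁶ × 196.0 = 7.51×10⁻⁴.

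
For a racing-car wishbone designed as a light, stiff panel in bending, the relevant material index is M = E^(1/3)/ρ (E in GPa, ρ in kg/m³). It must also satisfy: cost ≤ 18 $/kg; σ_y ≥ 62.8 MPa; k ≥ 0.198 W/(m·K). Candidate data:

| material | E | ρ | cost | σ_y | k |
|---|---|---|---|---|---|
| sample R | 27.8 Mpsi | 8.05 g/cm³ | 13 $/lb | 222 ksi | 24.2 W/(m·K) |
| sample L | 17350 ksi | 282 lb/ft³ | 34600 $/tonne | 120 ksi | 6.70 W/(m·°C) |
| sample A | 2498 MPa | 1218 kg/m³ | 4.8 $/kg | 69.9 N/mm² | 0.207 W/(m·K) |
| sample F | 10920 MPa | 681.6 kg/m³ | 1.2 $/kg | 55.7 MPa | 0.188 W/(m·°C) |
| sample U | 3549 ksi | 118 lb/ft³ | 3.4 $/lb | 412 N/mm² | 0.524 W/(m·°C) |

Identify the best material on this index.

Screen on constraints: cost ≤ 18 $/kg; σ_y ≥ 62.8 MPa; k ≥ 0.198 W/(m·K). Survivors: sample A, sample U.
Normalizing units and computing the index:
  sample A: E = 2.498 GPa, ρ = 1218 kg/m³
  sample U: E = 24.47 GPa, ρ = 1890 kg/m³
  sample U: M = 1.54×10⁻³
  sample A: M = 1.11×10⁻³
The maximum is for sample U.

sample U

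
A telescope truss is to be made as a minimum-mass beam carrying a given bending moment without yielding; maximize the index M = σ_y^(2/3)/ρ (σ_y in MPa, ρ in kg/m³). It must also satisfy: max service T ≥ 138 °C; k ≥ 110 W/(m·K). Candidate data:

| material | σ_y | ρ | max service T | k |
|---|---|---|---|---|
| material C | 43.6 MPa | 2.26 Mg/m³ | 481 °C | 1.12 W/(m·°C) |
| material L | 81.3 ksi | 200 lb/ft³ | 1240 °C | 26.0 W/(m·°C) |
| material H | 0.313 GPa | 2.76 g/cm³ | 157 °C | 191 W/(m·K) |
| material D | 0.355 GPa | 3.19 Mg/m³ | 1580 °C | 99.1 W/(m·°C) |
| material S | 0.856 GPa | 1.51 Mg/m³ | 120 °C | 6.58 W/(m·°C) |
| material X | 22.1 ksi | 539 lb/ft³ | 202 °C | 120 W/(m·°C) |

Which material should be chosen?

material H

Screen on constraints: max service T ≥ 138 °C; k ≥ 110 W/(m·K). Survivors: material H, material X.
Convert each candidate to consistent units, then evaluate M:
  material H: σ_y = 313.0 MPa, ρ = 2760 kg/m³
  material X: σ_y = 152.4 MPa, ρ = 8634 kg/m³
  material H: M = 16.7×10⁻³
  material X: M = 3.30×10⁻³
The maximum is for material H.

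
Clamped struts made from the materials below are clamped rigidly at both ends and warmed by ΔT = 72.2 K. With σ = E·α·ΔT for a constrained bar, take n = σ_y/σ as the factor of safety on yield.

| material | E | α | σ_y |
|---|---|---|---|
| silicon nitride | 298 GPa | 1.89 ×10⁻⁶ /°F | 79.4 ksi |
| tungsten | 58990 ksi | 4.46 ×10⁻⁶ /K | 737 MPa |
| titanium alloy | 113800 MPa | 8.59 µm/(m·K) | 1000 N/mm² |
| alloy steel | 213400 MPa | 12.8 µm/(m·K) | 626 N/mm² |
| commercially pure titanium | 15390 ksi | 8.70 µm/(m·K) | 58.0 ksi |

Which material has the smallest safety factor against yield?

alloy steel

Converting E to GPa, α to ×10⁻⁶/K, σ_y to MPa, then σ and n for each:
  silicon nitride: E = 298.0, α = 3.40, σ_y = 547.4 → σ = 73.2 MPa, n = 7.48
  tungsten: E = 406.7, α = 4.46, σ_y = 737.0 → σ = 131 MPa, n = 5.63
  titanium alloy: E = 113.8, α = 8.59, σ_y = 1000 → σ = 70.6 MPa, n = 14.2
  alloy steel: E = 213.4, α = 12.8, σ_y = 626.0 → σ = 197 MPa, n = 3.17
  commercially pure titanium: E = 106.1, α = 8.70, σ_y = 399.9 → σ = 66.7 MPa, n = 6.00
Smallest n: alloy steel with n = 3.17.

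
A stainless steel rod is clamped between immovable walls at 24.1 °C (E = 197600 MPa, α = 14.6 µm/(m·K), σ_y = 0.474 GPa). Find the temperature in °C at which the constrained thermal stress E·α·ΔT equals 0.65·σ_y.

E = 197600 MPa = 197.6 GPa.
σ_y = 0.474 GPa = 474.0 MPa.
E·α·ΔT = 308.1 MPa ⇒ ΔT = 308.1 / (197.6×10³ × 14.6×10⁻⁶) = 106.8 K.
T = 24.1 + 106.8 = 130.9 °C.

131 °C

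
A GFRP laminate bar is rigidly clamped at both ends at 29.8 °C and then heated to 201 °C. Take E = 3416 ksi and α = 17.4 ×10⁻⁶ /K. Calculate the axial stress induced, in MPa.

70.2 MPa

E = 3416 ksi = 23.55 GPa.
ΔT = 171.2 K. Constrained thermal stress σ = E·α·ΔT = 23.55×10³ MPa × 17.4×10⁻⁶ × 171.2 = 70.2 MPa (compressive).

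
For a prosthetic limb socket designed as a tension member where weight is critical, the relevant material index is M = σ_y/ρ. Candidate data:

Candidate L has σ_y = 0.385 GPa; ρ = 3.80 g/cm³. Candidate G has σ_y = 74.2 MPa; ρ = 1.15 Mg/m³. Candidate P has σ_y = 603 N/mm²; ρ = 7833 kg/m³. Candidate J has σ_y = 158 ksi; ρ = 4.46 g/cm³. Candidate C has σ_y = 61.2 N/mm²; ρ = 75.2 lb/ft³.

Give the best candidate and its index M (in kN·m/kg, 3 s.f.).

Convert each candidate to consistent units, then evaluate M:
  candidate L: σ_y = 385.0 MPa, ρ = 3800 kg/m³
  candidate G: σ_y = 74.20 MPa, ρ = 1150 kg/m³
  candidate P: σ_y = 603.0 MPa, ρ = 7833 kg/m³
  candidate J: σ_y = 1089 MPa, ρ = 4460 kg/m³
  candidate C: σ_y = 61.20 MPa, ρ = 1205 kg/m³
  candidate J: M = 244 kN·m/kg
  candidate L: M = 101 kN·m/kg
  candidate P: M = 77.0 kN·m/kg
  candidate G: M = 64.5 kN·m/kg
  candidate C: M = 50.8 kN·m/kg
Candidate J has the largest M.

candidate J, M = 244 kN·m/kg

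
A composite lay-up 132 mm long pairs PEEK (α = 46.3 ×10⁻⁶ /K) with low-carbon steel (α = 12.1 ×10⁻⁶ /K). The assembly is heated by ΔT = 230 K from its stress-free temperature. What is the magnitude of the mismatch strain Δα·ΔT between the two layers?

Δα = |46.3 − 12.1|×10⁻⁶/K = 34.2×10⁻⁶/K.
Mismatch strain = Δα·ΔT = 34.2×10⁻⁶ × 230.0 = 7.87×10⁻³.

7.87×10⁻³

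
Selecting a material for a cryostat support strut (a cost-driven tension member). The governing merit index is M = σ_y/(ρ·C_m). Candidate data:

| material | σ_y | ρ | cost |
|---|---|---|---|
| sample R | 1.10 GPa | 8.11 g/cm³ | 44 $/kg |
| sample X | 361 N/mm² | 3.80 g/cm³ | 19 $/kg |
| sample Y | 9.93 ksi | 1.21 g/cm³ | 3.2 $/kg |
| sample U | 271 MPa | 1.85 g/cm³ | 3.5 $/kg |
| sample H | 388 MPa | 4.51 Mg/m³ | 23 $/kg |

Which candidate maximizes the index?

sample U

Convert each candidate to consistent units, then evaluate M:
  sample R: σ_y = 1100 MPa, ρ = 8110 kg/m³, cost = 44.00 $/kg
  sample X: σ_y = 361.0 MPa, ρ = 3800 kg/m³, cost = 19.00 $/kg
  sample Y: σ_y = 68.46 MPa, ρ = 1210 kg/m³, cost = 3.200 $/kg
  sample U: σ_y = 271.0 MPa, ρ = 1850 kg/m³, cost = 3.500 $/kg
  sample H: σ_y = 388.0 MPa, ρ = 4510 kg/m³, cost = 23.00 $/kg
  sample U: M = 41.9 kN·m per $
  sample Y: M = 17.7 kN·m per $
  sample X: M = 5.00 kN·m per $
  sample H: M = 3.74 kN·m per $
  sample R: M = 3.08 kN·m per $
Sample U ranks first.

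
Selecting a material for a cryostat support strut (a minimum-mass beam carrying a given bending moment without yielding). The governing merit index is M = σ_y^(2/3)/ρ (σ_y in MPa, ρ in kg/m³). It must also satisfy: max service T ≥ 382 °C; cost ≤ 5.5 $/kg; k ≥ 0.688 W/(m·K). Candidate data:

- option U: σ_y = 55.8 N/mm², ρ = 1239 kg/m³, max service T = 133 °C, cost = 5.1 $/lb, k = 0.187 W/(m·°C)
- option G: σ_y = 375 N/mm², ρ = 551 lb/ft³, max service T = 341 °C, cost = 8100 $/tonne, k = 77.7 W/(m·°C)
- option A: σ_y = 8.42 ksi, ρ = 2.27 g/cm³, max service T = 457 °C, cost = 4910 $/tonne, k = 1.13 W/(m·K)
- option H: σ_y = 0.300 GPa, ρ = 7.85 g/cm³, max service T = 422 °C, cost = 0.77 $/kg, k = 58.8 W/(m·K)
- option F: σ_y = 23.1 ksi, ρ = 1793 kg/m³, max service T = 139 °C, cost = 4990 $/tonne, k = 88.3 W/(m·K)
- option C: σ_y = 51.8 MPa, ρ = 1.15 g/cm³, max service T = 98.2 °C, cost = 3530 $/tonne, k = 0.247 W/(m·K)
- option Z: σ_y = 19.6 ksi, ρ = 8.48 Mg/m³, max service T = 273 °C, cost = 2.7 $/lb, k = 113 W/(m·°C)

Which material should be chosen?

Screen on constraints: max service T ≥ 382 °C; cost ≤ 5.5 $/kg; k ≥ 0.688 W/(m·K). Survivors: option A, option H.
After converting to SI:
  option A: σ_y = 58.05 MPa, ρ = 2270 kg/m³
  option H: σ_y = 300.0 MPa, ρ = 7850 kg/m³
  option A: M = 6.60×10⁻³
  option H: M = 5.71×10⁻³
Highest index: option A.

option A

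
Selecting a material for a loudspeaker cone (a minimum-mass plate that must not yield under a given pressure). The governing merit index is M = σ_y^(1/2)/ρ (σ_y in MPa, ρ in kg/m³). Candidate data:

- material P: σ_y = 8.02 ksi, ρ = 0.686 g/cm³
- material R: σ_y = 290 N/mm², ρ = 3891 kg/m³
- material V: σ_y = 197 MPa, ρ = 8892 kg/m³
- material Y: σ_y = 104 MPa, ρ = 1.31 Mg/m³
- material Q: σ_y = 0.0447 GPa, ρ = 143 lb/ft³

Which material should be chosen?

Normalizing units and computing the index:
  material P: σ_y = 55.30 MPa, ρ = 686.0 kg/m³
  material R: σ_y = 290.0 MPa, ρ = 3891 kg/m³
  material V: σ_y = 197.0 MPa, ρ = 8892 kg/m³
  material Y: σ_y = 104.0 MPa, ρ = 1310 kg/m³
  material Q: σ_y = 44.70 MPa, ρ = 2291 kg/m³
  material P: M = 10.8×10⁻³
  material Y: M = 7.78×10⁻³
  material R: M = 4.38×10⁻³
  material Q: M = 2.92×10⁻³
  material V: M = 1.58×10⁻³
Highest index: material P.

material P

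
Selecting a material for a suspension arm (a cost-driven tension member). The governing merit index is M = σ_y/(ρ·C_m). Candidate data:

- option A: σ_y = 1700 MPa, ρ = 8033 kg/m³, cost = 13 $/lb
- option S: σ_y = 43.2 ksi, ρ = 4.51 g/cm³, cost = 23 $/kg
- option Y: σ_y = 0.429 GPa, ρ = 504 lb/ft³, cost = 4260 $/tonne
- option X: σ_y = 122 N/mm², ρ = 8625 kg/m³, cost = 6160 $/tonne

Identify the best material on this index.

option Y

Normalizing units and computing the index:
  option A: σ_y = 1700 MPa, ρ = 8033 kg/m³, cost = 28.66 $/kg
  option S: σ_y = 297.9 MPa, ρ = 4510 kg/m³, cost = 23.00 $/kg
  option Y: σ_y = 429.0 MPa, ρ = 8073 kg/m³, cost = 4.260 $/kg
  option X: σ_y = 122.0 MPa, ρ = 8625 kg/m³, cost = 6.160 $/kg
  option Y: M = 12.5 kN·m per $
  option A: M = 7.38 kN·m per $
  option S: M = 2.87 kN·m per $
  option X: M = 2.30 kN·m per $
Option Y has the largest M.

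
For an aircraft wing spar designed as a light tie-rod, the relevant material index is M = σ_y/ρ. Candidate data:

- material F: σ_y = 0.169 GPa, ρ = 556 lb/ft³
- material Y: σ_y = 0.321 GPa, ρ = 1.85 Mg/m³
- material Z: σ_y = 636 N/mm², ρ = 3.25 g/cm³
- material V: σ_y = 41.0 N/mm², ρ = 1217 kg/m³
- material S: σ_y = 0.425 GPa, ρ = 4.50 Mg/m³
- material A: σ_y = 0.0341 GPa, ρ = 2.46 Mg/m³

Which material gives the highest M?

Convert each candidate to consistent units, then evaluate M:
  material F: σ_y = 169.0 MPa, ρ = 8906 kg/m³
  material Y: σ_y = 321.0 MPa, ρ = 1850 kg/m³
  material Z: σ_y = 636.0 MPa, ρ = 3250 kg/m³
  material V: σ_y = 41.00 MPa, ρ = 1217 kg/m³
  material S: σ_y = 425.0 MPa, ρ = 4500 kg/m³
  material A: σ_y = 34.10 MPa, ρ = 2460 kg/m³
  material Z: M = 196 kN·m/kg
  material Y: M = 174 kN·m/kg
  material S: M = 94.4 kN·m/kg
  material V: M = 33.7 kN·m/kg
  material F: M = 19.0 kN·m/kg
  material A: M = 13.9 kN·m/kg
Material Z has the largest M.

material Z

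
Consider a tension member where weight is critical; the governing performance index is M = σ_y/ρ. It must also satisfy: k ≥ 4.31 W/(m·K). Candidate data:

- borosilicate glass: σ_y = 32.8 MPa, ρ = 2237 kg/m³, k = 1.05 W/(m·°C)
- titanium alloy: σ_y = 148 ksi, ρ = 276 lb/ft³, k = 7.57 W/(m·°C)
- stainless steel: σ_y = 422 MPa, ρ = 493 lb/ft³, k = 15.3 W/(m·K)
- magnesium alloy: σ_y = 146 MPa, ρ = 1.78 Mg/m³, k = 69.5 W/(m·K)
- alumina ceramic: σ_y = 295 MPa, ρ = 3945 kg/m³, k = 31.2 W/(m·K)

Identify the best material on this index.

Screen on constraints: k ≥ 4.31 W/(m·K). Survivors: titanium alloy, stainless steel, magnesium alloy, alumina ceramic.
Putting every candidate on a common basis:
  titanium alloy: σ_y = 1020 MPa, ρ = 4421 kg/m³
  stainless steel: σ_y = 422.0 MPa, ρ = 7897 kg/m³
  magnesium alloy: σ_y = 146.0 MPa, ρ = 1780 kg/m³
  alumina ceramic: σ_y = 295.0 MPa, ρ = 3945 kg/m³
  titanium alloy: M = 231 kN·m/kg
  magnesium alloy: M = 82.0 kN·m/kg
  alumina ceramic: M = 74.8 kN·m/kg
  stainless steel: M = 53.4 kN·m/kg
Titanium alloy ranks first.

titanium alloy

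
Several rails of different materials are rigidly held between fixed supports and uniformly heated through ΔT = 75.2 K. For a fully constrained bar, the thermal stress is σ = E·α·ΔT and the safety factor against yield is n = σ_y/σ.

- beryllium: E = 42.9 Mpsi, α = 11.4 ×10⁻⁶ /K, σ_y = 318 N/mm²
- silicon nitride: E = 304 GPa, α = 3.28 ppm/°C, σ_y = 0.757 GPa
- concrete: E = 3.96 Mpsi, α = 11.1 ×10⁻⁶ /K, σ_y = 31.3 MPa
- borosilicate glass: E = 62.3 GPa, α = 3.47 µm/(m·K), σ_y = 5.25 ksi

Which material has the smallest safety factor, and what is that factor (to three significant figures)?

beryllium, n = 1.25

In consistent units (E in GPa, α in ×10⁻⁶/K, σ_y in MPa):
  beryllium: E = 295.8, α = 11.4, σ_y = 318.0 → σ = 254 MPa, n = 1.25
  silicon nitride: E = 304.0, α = 3.28, σ_y = 757.0 → σ = 75.0 MPa, n = 10.1
  concrete: E = 27.30, α = 11.1, σ_y = 31.30 → σ = 22.8 MPa, n = 1.37
  borosilicate glass: E = 62.30, α = 3.47, σ_y = 36.20 → σ = 16.3 MPa, n = 2.23
Smallest n: beryllium with n = 1.25.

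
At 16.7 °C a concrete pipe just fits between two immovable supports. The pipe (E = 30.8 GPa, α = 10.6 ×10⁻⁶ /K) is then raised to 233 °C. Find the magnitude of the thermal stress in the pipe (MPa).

ΔT = 216.3 K. Constrained thermal stress σ = E·α·ΔT = 30.80×10³ MPa × 10.6×10⁻⁶ × 216.3 = 70.6 MPa (compressive).

70.6 MPa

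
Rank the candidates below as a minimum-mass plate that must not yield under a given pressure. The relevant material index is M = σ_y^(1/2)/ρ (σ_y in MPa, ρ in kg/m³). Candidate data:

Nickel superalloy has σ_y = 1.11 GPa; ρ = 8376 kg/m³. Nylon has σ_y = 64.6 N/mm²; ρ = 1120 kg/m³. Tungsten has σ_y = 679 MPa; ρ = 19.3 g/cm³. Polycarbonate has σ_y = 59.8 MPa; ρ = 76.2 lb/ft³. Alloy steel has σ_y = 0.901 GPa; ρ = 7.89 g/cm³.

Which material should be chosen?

nylon

Convert each candidate to consistent units, then evaluate M:
  nickel superalloy: σ_y = 1110 MPa, ρ = 8376 kg/m³
  nylon: σ_y = 64.60 MPa, ρ = 1120 kg/m³
  tungsten: σ_y = 679.0 MPa, ρ = 19300 kg/m³
  polycarbonate: σ_y = 59.80 MPa, ρ = 1221 kg/m³
  alloy steel: σ_y = 901.0 MPa, ρ = 7890 kg/m³
  nylon: M = 7.18×10⁻³
  polycarbonate: M = 6.34×10⁻³
  nickel superalloy: M = 3.98×10⁻³
  alloy steel: M = 3.80×10⁻³
  tungsten: M = 1.35×10⁻³
The maximum is for nylon.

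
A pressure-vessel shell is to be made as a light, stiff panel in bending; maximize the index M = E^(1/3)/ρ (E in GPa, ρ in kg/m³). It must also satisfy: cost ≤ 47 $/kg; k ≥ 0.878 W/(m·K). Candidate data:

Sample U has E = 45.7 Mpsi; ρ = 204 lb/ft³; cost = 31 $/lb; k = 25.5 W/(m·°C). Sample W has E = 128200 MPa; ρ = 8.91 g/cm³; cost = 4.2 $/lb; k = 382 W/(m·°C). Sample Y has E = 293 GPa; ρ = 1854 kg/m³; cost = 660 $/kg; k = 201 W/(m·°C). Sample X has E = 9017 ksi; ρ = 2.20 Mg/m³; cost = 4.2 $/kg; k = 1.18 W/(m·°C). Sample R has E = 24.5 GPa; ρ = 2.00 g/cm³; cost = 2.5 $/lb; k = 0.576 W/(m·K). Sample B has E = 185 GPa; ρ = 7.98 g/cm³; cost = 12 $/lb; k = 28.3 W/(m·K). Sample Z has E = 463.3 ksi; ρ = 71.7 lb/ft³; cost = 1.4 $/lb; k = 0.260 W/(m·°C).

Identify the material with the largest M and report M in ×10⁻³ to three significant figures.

Screen on constraints: cost ≤ 47 $/kg; k ≥ 0.878 W/(m·K). Survivors: sample W, sample X, sample B.
Convert each candidate to consistent units, then evaluate M:
  sample W: E = 128.2 GPa, ρ = 8910 kg/m³
  sample X: E = 62.17 GPa, ρ = 2200 kg/m³
  sample B: E = 185.0 GPa, ρ = 7980 kg/m³
  sample X: M = 1.80×10⁻³
  sample B: M = 0.714×10⁻³
  sample W: M = 0.566×10⁻³
Sample X has the largest M.

sample X, M = 1.80×10⁻³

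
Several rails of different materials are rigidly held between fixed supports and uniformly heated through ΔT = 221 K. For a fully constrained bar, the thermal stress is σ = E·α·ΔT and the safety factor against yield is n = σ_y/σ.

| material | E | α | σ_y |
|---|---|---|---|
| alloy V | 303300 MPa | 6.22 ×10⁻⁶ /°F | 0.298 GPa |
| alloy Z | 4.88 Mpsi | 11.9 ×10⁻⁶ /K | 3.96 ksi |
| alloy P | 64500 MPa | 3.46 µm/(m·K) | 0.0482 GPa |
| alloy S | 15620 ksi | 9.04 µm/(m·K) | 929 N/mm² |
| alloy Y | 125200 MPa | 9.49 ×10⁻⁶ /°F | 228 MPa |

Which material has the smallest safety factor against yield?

In consistent units (E in GPa, α in ×10⁻⁶/K, σ_y in MPa):
  alloy V: E = 303.3, α = 11.2, σ_y = 298.0 → σ = 750 MPa, n = 0.397
  alloy Z: E = 33.65, α = 11.9, σ_y = 27.30 → σ = 88.5 MPa, n = 0.309
  alloy P: E = 64.50, α = 3.46, σ_y = 48.20 → σ = 49.3 MPa, n = 0.977
  alloy S: E = 107.7, α = 9.04, σ_y = 929.0 → σ = 215 MPa, n = 4.32
  alloy Y: E = 125.2, α = 17.1, σ_y = 228.0 → σ = 473 MPa, n = 0.482
Smallest n: alloy Z with n = 0.309.

alloy Z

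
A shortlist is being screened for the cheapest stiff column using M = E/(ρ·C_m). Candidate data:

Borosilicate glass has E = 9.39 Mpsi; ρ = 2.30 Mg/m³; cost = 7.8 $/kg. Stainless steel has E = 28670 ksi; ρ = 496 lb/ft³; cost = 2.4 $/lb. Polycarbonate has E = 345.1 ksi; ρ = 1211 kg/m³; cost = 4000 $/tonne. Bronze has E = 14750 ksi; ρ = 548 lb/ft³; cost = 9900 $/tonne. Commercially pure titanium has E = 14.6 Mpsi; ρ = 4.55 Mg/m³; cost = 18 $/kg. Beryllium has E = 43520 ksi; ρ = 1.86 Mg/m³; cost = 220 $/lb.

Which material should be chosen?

Putting every candidate on a common basis:
  borosilicate glass: E = 64.74 GPa, ρ = 2300 kg/m³, cost = 7.800 $/kg
  stainless steel: E = 197.7 GPa, ρ = 7945 kg/m³, cost = 5.291 $/kg
  polycarbonate: E = 2.379 GPa, ρ = 1211 kg/m³, cost = 4.000 $/kg
  bronze: E = 101.7 GPa, ρ = 8778 kg/m³, cost = 9.900 $/kg
  commercially pure titanium: E = 100.7 GPa, ρ = 4550 kg/m³, cost = 18.00 $/kg
  beryllium: E = 300.1 GPa, ρ = 1860 kg/m³, cost = 485.0 $/kg
  stainless steel: M = 4.70 MN·m per $
  borosilicate glass: M = 3.61 MN·m per $
  commercially pure titanium: M = 1.23 MN·m per $
  bronze: M = 1.17 MN·m per $
  polycarbonate: M = 0.491 MN·m per $
  beryllium: M = 0.333 MN·m per $
Stainless steel has the largest M.

stainless steel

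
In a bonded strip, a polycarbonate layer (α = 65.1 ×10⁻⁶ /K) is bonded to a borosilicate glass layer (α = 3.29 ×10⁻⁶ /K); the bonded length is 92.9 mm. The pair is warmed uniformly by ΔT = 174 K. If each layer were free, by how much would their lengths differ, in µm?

999 µm

Δα = |65.1 − 3.29|×10⁻⁶/K = 61.8×10⁻⁶/K.
ΔL_mismatch = Δα·L·ΔT = 61.8×10⁻⁶ × 92.9 mm × 174.0 K = 999 µm.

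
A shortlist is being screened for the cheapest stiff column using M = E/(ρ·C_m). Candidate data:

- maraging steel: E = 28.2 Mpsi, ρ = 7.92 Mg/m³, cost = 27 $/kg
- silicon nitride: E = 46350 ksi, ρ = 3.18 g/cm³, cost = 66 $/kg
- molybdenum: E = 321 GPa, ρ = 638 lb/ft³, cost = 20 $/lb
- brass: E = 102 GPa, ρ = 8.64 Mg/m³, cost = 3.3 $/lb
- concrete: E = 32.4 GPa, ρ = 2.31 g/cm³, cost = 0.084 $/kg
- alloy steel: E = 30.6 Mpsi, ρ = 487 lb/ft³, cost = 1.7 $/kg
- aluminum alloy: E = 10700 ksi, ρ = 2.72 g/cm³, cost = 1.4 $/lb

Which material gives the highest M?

After converting to SI:
  maraging steel: E = 194.4 GPa, ρ = 7920 kg/m³, cost = 27.00 $/kg
  silicon nitride: E = 319.6 GPa, ρ = 3180 kg/m³, cost = 66.00 $/kg
  molybdenum: E = 321.0 GPa, ρ = 10220 kg/m³, cost = 44.09 $/kg
  brass: E = 102.0 GPa, ρ = 8640 kg/m³, cost = 7.275 $/kg
  concrete: E = 32.40 GPa, ρ = 2310 kg/m³, cost = 0.08400 $/kg
  alloy steel: E = 211.0 GPa, ρ = 7801 kg/m³, cost = 1.700 $/kg
  aluminum alloy: E = 73.77 GPa, ρ = 2720 kg/m³, cost = 3.086 $/kg
  concrete: M = 167 MN·m per $
  alloy steel: M = 15.9 MN·m per $
  aluminum alloy: M = 8.79 MN·m per $
  brass: M = 1.62 MN·m per $
  silicon nitride: M = 1.52 MN·m per $
  maraging steel: M = 0.909 MN·m per $
  molybdenum: M = 0.712 MN·m per $
Highest index: concrete.

concrete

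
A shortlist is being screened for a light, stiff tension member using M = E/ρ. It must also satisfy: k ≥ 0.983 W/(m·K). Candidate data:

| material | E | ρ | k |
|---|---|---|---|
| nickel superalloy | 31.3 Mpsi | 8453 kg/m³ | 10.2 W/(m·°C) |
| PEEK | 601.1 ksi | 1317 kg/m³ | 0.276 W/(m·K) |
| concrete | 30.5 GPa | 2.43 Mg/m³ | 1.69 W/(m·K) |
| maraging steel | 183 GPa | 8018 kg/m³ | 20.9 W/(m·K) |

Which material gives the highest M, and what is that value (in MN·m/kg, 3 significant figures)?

Screen on constraints: k ≥ 0.983 W/(m·K). Survivors: nickel superalloy, concrete, maraging steel.
Convert each candidate to consistent units, then evaluate M:
  nickel superalloy: E = 215.8 GPa, ρ = 8453 kg/m³
  concrete: E = 30.50 GPa, ρ = 2430 kg/m³
  maraging steel: E = 183.0 GPa, ρ = 8018 kg/m³
  nickel superalloy: M = 25.5 MN·m/kg
  maraging steel: M = 22.8 MN·m/kg
  concrete: M = 12.6 MN·m/kg
The maximum is for nickel superalloy.

nickel superalloy, M = 25.5 MN·m/kg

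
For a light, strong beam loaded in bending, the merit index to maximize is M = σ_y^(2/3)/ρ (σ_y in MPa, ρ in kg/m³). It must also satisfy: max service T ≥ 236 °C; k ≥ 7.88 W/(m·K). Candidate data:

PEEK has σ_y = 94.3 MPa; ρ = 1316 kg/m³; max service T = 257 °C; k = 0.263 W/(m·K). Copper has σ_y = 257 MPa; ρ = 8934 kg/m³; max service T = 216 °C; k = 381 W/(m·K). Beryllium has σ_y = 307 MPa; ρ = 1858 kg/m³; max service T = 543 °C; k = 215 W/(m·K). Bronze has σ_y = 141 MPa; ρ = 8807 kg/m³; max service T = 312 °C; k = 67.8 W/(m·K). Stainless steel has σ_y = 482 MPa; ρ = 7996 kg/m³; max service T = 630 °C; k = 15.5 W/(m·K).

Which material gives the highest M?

beryllium

Screen on constraints: max service T ≥ 236 °C; k ≥ 7.88 W/(m·K). Survivors: beryllium, bronze, stainless steel.
Evaluate M for each candidate:
  beryllium: M = 24.5×10⁻³
  stainless steel: M = 7.69×10⁻³
  bronze: M = 3.08×10⁻³
Beryllium ranks first.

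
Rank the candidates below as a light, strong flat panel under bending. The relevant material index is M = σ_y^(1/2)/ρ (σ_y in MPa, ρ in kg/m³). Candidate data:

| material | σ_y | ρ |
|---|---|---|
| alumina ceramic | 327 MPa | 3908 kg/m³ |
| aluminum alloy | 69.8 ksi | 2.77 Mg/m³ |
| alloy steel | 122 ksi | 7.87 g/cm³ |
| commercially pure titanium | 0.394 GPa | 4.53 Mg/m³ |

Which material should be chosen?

aluminum alloy

Convert each candidate to consistent units, then evaluate M:
  alumina ceramic: σ_y = 327.0 MPa, ρ = 3908 kg/m³
  aluminum alloy: σ_y = 481.3 MPa, ρ = 2770 kg/m³
  alloy steel: σ_y = 841.2 MPa, ρ = 7870 kg/m³
  commercially pure titanium: σ_y = 394.0 MPa, ρ = 4530 kg/m³
  aluminum alloy: M = 7.92×10⁻³
  alumina ceramic: M = 4.63×10⁻³
  commercially pure titanium: M = 4.38×10⁻³
  alloy steel: M = 3.69×10⁻³
Highest index: aluminum alloy.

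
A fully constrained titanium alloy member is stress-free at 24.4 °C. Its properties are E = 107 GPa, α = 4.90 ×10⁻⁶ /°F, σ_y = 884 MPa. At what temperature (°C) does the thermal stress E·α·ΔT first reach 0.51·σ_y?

502 °C

α = 4.90×10⁻⁶/°F × 9/5 = 8.82×10⁻⁶/K.
E·α·ΔT = 450.8 MPa ⇒ ΔT = 450.8 / (107.0×10³ × 8.82×10⁻⁶) = 477.7 K.
T = 24.4 + 477.7 = 502.1 °C.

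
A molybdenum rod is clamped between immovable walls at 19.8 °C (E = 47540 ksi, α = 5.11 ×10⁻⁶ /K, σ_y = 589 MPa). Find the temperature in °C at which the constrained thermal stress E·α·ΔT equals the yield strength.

E = 47540 ksi = 327.8 GPa.
E·α·ΔT = 589.0 MPa ⇒ ΔT = 589.0 / (327.8×10³ × 5.11×10⁻⁶) = 351.7 K.
T = 19.8 + 351.7 = 371.5 °C.

371 °C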